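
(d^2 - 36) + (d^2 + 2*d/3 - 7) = 2*d^2 + 2*d/3 - 43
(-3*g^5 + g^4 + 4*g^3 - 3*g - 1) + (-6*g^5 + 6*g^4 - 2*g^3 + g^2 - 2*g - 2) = -9*g^5 + 7*g^4 + 2*g^3 + g^2 - 5*g - 3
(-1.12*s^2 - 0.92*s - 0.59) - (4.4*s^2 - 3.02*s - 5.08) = -5.52*s^2 + 2.1*s + 4.49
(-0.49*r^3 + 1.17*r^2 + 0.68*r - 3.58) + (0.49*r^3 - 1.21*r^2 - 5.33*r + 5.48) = -0.04*r^2 - 4.65*r + 1.9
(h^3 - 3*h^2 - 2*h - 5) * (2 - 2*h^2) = -2*h^5 + 6*h^4 + 6*h^3 + 4*h^2 - 4*h - 10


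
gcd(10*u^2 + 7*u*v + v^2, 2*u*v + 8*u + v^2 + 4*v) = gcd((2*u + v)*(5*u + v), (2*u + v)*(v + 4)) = 2*u + v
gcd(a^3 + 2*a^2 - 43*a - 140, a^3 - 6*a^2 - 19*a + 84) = a^2 - 3*a - 28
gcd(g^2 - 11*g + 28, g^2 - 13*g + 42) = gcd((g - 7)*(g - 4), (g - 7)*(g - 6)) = g - 7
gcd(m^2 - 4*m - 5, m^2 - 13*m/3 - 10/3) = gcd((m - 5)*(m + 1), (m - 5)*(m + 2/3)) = m - 5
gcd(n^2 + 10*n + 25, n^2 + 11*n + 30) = n + 5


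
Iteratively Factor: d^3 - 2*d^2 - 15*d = (d - 5)*(d^2 + 3*d) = (d - 5)*(d + 3)*(d)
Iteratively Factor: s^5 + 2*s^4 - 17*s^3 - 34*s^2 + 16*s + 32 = (s + 2)*(s^4 - 17*s^2 + 16) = (s + 2)*(s + 4)*(s^3 - 4*s^2 - s + 4) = (s + 1)*(s + 2)*(s + 4)*(s^2 - 5*s + 4) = (s - 4)*(s + 1)*(s + 2)*(s + 4)*(s - 1)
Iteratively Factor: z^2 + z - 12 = (z - 3)*(z + 4)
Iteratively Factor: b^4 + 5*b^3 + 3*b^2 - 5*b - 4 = (b + 4)*(b^3 + b^2 - b - 1) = (b + 1)*(b + 4)*(b^2 - 1) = (b + 1)^2*(b + 4)*(b - 1)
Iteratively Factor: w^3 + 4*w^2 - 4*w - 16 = (w + 4)*(w^2 - 4) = (w - 2)*(w + 4)*(w + 2)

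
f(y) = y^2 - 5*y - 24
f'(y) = 2*y - 5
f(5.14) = -23.28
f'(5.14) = 5.28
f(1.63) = -29.49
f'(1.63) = -1.74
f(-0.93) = -18.49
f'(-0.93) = -6.86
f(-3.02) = 0.22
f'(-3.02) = -11.04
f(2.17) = -30.14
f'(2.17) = -0.66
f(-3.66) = 7.70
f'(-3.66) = -12.32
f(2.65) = -30.23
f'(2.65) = 0.30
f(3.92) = -28.23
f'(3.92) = 2.84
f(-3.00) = 0.00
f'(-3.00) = -11.00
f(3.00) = -30.00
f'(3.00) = 1.00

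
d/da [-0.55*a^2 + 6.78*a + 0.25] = 6.78 - 1.1*a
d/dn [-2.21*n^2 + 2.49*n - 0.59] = 2.49 - 4.42*n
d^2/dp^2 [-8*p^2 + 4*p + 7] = -16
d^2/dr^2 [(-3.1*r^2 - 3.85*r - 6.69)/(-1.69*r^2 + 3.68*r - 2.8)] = (-1.4210854715202e-14*r^4 + 60.55101*r^3 + 26.628654*r^2 - 358.947888*r + 245.831952)/(4.826809*r^6 - 31.531344*r^5 + 92.651208*r^4 - 154.318592*r^3 + 153.50496*r^2 - 86.5536*r + 21.952)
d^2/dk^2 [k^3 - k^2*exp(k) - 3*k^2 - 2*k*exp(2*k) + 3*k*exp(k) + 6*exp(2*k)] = -k^2*exp(k) - 8*k*exp(2*k) - k*exp(k) + 6*k + 16*exp(2*k) + 4*exp(k) - 6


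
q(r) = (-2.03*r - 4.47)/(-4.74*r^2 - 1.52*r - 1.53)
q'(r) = (-2.03*r - 4.47)*(9.48*r + 1.52)/(-4.74*r^2 - 1.52*r - 1.53)^2 - 2.03/(-4.74*r^2 - 1.52*r - 1.53)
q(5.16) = 0.11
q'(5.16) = -0.03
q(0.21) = 2.38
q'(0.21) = -3.07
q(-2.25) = -0.00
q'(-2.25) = 0.09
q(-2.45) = -0.02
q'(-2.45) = 0.06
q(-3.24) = -0.05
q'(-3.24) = 0.02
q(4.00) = 0.15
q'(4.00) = -0.05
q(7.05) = 0.08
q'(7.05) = -0.01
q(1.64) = 0.47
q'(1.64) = -0.35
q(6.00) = 0.09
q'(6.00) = -0.02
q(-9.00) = -0.04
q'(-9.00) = -0.00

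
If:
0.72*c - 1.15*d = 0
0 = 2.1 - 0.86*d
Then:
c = 3.90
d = 2.44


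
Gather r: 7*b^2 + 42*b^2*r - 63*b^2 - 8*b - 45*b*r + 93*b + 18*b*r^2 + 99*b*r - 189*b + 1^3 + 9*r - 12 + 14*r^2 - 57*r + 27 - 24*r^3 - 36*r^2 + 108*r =-56*b^2 - 104*b - 24*r^3 + r^2*(18*b - 22) + r*(42*b^2 + 54*b + 60) + 16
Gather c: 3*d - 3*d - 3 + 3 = 0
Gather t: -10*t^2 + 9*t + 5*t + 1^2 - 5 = -10*t^2 + 14*t - 4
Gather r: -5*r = -5*r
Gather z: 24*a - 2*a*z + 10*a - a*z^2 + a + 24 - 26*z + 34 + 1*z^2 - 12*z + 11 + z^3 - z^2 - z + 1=-a*z^2 + 35*a + z^3 + z*(-2*a - 39) + 70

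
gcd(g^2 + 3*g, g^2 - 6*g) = g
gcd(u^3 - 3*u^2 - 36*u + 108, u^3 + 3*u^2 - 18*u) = u^2 + 3*u - 18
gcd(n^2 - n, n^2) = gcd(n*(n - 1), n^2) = n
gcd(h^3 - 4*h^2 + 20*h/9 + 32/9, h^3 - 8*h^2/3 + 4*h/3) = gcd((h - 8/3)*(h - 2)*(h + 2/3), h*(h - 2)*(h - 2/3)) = h - 2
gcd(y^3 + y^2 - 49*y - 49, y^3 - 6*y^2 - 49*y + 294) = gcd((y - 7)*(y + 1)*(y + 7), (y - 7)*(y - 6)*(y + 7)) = y^2 - 49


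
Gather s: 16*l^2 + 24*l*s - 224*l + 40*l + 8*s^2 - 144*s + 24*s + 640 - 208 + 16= 16*l^2 - 184*l + 8*s^2 + s*(24*l - 120) + 448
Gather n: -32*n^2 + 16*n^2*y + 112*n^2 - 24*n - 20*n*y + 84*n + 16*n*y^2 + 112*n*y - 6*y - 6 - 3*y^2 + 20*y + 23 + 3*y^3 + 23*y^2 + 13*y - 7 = n^2*(16*y + 80) + n*(16*y^2 + 92*y + 60) + 3*y^3 + 20*y^2 + 27*y + 10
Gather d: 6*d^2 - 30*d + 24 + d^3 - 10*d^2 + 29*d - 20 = d^3 - 4*d^2 - d + 4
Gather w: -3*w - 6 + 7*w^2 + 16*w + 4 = 7*w^2 + 13*w - 2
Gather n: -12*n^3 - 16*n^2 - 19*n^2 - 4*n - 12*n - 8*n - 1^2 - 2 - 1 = -12*n^3 - 35*n^2 - 24*n - 4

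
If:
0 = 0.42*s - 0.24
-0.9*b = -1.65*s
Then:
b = 1.05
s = 0.57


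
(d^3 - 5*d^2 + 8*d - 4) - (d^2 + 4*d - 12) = d^3 - 6*d^2 + 4*d + 8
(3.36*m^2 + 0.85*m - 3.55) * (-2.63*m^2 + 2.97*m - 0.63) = -8.8368*m^4 + 7.7437*m^3 + 9.7442*m^2 - 11.079*m + 2.2365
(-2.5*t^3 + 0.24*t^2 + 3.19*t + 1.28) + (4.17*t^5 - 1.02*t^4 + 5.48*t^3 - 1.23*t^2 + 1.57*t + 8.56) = 4.17*t^5 - 1.02*t^4 + 2.98*t^3 - 0.99*t^2 + 4.76*t + 9.84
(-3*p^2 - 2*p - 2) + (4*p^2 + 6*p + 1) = p^2 + 4*p - 1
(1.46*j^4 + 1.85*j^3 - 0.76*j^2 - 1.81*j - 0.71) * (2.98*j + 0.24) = 4.3508*j^5 + 5.8634*j^4 - 1.8208*j^3 - 5.5762*j^2 - 2.5502*j - 0.1704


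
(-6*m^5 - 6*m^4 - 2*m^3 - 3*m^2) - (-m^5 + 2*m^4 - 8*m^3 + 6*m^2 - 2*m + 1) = -5*m^5 - 8*m^4 + 6*m^3 - 9*m^2 + 2*m - 1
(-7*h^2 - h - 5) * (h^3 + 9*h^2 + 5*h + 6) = -7*h^5 - 64*h^4 - 49*h^3 - 92*h^2 - 31*h - 30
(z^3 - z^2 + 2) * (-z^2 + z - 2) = -z^5 + 2*z^4 - 3*z^3 + 2*z - 4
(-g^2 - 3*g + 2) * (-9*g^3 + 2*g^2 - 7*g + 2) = 9*g^5 + 25*g^4 - 17*g^3 + 23*g^2 - 20*g + 4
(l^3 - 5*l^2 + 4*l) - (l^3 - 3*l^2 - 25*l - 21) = -2*l^2 + 29*l + 21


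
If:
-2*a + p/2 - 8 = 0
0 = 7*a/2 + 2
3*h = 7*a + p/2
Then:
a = -4/7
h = 20/21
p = 96/7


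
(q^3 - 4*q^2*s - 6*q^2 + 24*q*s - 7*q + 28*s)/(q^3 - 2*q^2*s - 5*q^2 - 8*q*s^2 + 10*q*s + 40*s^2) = (q^2 - 6*q - 7)/(q^2 + 2*q*s - 5*q - 10*s)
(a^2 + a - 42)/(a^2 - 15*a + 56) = (a^2 + a - 42)/(a^2 - 15*a + 56)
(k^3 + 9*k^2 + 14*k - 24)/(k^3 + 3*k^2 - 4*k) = (k + 6)/k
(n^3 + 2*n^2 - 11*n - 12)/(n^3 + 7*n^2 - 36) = (n^3 + 2*n^2 - 11*n - 12)/(n^3 + 7*n^2 - 36)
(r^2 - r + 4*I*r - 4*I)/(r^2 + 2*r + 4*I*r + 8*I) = (r - 1)/(r + 2)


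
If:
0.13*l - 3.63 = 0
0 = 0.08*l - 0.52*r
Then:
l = 27.92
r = 4.30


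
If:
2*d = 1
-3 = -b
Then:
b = 3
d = 1/2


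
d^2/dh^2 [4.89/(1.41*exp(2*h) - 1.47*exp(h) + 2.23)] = ((7.1883 - 27.5796*exp(h))*(1.41*exp(2*h) - 1.47*exp(h) + 2.23) + 4.89*(2.82*exp(h) - 1.47)*(5.64*exp(h) - 2.94)*exp(h))*exp(h)/(1.41*exp(2*h) - 1.47*exp(h) + 2.23)^3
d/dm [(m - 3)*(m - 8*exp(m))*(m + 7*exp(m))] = -m^2*exp(m) + 3*m^2 - 112*m*exp(2*m) + m*exp(m) - 6*m + 280*exp(2*m) + 3*exp(m)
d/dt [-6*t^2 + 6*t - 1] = 6 - 12*t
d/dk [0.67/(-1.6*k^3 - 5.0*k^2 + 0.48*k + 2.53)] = (3.216*k^2 + 6.7*k - 0.3216)/(1.6*k^3 + 5.0*k^2 - 0.48*k - 2.53)^2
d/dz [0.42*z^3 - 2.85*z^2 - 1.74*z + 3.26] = 1.26*z^2 - 5.7*z - 1.74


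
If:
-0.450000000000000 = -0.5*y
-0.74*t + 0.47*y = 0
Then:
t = 0.57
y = 0.90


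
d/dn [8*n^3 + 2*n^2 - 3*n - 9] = 24*n^2 + 4*n - 3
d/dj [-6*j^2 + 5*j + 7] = 5 - 12*j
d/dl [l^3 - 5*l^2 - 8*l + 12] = 3*l^2 - 10*l - 8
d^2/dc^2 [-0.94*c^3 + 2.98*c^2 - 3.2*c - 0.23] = 5.96 - 5.64*c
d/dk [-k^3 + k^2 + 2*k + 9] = -3*k^2 + 2*k + 2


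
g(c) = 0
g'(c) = 0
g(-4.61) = 0.00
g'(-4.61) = 0.00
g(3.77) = 0.00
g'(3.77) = 0.00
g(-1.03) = 0.00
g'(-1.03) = 0.00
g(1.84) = 0.00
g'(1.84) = 0.00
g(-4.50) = 0.00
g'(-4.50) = 0.00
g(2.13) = 0.00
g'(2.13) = 0.00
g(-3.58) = 0.00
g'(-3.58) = 0.00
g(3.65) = 0.00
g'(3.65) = 0.00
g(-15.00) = 0.00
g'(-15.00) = 0.00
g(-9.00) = 0.00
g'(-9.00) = 0.00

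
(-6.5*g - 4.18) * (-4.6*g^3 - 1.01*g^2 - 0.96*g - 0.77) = 29.9*g^4 + 25.793*g^3 + 10.4618*g^2 + 9.0178*g + 3.2186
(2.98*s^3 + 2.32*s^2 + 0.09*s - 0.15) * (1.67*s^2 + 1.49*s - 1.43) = 4.9766*s^5 + 8.3146*s^4 - 0.654300000000001*s^3 - 3.434*s^2 - 0.3522*s + 0.2145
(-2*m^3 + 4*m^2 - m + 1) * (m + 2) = -2*m^4 + 7*m^2 - m + 2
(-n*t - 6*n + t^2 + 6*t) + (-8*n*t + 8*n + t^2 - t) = -9*n*t + 2*n + 2*t^2 + 5*t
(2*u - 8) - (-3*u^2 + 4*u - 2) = 3*u^2 - 2*u - 6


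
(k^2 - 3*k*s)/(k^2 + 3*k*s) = (k - 3*s)/(k + 3*s)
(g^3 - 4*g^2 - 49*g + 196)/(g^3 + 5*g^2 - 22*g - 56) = (g - 7)/(g + 2)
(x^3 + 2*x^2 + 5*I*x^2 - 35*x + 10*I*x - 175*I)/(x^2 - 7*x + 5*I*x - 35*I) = (x^2 + 2*x - 35)/(x - 7)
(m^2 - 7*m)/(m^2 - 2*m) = (m - 7)/(m - 2)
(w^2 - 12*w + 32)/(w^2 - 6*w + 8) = (w - 8)/(w - 2)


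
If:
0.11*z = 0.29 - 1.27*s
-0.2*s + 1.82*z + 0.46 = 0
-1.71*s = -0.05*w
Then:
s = 0.25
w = 8.48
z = -0.23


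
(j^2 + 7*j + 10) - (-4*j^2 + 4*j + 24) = 5*j^2 + 3*j - 14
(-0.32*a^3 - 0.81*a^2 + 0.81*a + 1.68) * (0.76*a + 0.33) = -0.2432*a^4 - 0.7212*a^3 + 0.3483*a^2 + 1.5441*a + 0.5544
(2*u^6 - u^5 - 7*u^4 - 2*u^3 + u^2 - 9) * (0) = 0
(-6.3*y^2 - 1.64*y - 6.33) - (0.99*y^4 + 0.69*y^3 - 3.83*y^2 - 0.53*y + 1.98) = -0.99*y^4 - 0.69*y^3 - 2.47*y^2 - 1.11*y - 8.31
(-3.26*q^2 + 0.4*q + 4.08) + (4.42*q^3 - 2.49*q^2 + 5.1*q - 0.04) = 4.42*q^3 - 5.75*q^2 + 5.5*q + 4.04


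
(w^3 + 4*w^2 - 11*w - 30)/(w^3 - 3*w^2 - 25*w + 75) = (w + 2)/(w - 5)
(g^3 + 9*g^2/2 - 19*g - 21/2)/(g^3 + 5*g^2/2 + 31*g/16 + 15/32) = 16*(g^2 + 4*g - 21)/(16*g^2 + 32*g + 15)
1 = 1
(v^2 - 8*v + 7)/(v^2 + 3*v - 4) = (v - 7)/(v + 4)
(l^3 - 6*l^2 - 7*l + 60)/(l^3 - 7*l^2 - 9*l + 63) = (l^2 - 9*l + 20)/(l^2 - 10*l + 21)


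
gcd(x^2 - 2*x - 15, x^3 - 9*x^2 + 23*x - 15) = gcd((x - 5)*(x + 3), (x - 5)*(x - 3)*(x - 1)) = x - 5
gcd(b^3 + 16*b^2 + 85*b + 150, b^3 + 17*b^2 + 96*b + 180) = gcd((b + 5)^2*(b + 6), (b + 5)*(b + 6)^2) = b^2 + 11*b + 30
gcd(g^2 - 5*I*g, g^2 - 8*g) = g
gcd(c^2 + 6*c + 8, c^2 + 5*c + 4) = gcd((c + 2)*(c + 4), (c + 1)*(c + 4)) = c + 4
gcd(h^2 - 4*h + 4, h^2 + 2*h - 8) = h - 2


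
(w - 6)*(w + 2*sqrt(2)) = w^2 - 6*w + 2*sqrt(2)*w - 12*sqrt(2)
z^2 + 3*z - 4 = (z - 1)*(z + 4)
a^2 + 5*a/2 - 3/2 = (a - 1/2)*(a + 3)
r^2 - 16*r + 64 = (r - 8)^2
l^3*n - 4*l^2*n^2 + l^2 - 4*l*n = l*(l - 4*n)*(l*n + 1)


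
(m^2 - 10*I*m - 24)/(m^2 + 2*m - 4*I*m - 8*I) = (m - 6*I)/(m + 2)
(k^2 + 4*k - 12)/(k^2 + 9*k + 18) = (k - 2)/(k + 3)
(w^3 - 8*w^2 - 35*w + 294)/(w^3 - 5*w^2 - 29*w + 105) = (w^2 - w - 42)/(w^2 + 2*w - 15)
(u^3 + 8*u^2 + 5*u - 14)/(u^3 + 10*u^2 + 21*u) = (u^2 + u - 2)/(u*(u + 3))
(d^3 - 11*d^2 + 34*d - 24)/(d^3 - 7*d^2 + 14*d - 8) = (d - 6)/(d - 2)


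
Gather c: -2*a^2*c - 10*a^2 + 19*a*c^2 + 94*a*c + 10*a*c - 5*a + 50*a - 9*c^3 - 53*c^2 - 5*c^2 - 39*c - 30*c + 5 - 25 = -10*a^2 + 45*a - 9*c^3 + c^2*(19*a - 58) + c*(-2*a^2 + 104*a - 69) - 20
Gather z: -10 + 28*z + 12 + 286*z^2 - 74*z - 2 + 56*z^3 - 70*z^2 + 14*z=56*z^3 + 216*z^2 - 32*z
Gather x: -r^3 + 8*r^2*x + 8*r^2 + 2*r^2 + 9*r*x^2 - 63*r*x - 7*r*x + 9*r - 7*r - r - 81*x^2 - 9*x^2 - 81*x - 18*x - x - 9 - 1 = -r^3 + 10*r^2 + r + x^2*(9*r - 90) + x*(8*r^2 - 70*r - 100) - 10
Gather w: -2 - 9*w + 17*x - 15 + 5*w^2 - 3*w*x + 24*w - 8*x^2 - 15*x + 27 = 5*w^2 + w*(15 - 3*x) - 8*x^2 + 2*x + 10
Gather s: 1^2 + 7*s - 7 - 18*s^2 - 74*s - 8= -18*s^2 - 67*s - 14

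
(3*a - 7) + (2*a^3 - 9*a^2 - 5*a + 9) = 2*a^3 - 9*a^2 - 2*a + 2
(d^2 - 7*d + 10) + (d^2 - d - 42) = 2*d^2 - 8*d - 32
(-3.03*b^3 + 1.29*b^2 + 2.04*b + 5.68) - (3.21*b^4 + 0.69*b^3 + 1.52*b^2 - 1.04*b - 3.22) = -3.21*b^4 - 3.72*b^3 - 0.23*b^2 + 3.08*b + 8.9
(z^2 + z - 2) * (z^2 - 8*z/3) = z^4 - 5*z^3/3 - 14*z^2/3 + 16*z/3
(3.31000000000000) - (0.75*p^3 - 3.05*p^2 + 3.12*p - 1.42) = -0.75*p^3 + 3.05*p^2 - 3.12*p + 4.73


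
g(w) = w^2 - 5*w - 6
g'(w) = 2*w - 5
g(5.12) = -5.39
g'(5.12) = 5.24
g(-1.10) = 0.71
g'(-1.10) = -7.20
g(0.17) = -6.82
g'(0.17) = -4.66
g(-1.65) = 4.97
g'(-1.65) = -8.30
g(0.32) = -7.50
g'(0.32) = -4.36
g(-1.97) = 7.73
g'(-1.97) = -8.94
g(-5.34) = 49.22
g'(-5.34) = -15.68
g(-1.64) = 4.89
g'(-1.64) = -8.28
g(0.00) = -6.00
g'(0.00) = -5.00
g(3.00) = -12.00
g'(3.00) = 1.00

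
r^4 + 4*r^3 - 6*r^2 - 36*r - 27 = (r - 3)*(r + 1)*(r + 3)^2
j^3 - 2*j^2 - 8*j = j*(j - 4)*(j + 2)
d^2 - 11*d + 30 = (d - 6)*(d - 5)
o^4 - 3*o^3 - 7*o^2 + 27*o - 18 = (o - 3)*(o - 2)*(o - 1)*(o + 3)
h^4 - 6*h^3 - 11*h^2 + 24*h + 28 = (h - 7)*(h - 2)*(h + 1)*(h + 2)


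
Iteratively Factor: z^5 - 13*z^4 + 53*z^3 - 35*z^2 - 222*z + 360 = (z + 2)*(z^4 - 15*z^3 + 83*z^2 - 201*z + 180) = (z - 5)*(z + 2)*(z^3 - 10*z^2 + 33*z - 36) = (z - 5)*(z - 3)*(z + 2)*(z^2 - 7*z + 12) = (z - 5)*(z - 4)*(z - 3)*(z + 2)*(z - 3)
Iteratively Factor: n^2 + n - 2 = (n - 1)*(n + 2)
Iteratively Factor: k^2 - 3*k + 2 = (k - 2)*(k - 1)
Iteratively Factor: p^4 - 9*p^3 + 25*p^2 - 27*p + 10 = (p - 5)*(p^3 - 4*p^2 + 5*p - 2) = (p - 5)*(p - 1)*(p^2 - 3*p + 2) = (p - 5)*(p - 1)^2*(p - 2)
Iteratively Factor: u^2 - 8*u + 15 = (u - 5)*(u - 3)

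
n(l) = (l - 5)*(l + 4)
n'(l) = 2*l - 1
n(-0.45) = -19.35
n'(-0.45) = -1.90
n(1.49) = -19.27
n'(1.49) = 1.98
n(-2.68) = -10.14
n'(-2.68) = -6.36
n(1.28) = -19.64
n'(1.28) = 1.56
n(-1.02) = -17.94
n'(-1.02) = -3.04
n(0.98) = -20.02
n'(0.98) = 0.96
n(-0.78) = -18.61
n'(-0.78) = -2.56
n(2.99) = -14.05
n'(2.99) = 4.98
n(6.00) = 10.00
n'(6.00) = 11.00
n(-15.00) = 220.00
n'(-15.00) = -31.00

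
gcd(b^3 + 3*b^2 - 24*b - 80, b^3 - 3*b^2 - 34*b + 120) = b - 5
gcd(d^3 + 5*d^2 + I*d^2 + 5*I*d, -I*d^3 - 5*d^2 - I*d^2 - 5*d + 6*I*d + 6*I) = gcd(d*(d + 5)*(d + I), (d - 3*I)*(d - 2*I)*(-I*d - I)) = 1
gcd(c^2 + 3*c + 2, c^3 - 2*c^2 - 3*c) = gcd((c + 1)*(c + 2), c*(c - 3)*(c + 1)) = c + 1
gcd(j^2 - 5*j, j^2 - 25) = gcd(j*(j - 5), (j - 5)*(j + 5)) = j - 5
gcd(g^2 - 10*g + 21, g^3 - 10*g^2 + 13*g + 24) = g - 3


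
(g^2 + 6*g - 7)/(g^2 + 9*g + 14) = (g - 1)/(g + 2)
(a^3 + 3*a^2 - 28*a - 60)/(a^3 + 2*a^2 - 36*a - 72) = (a - 5)/(a - 6)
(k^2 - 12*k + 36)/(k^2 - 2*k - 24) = (k - 6)/(k + 4)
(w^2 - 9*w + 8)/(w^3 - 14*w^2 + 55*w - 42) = (w - 8)/(w^2 - 13*w + 42)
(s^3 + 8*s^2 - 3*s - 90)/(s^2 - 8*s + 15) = (s^2 + 11*s + 30)/(s - 5)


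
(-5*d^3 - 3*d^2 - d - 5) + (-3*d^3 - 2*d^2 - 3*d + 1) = -8*d^3 - 5*d^2 - 4*d - 4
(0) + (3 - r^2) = 3 - r^2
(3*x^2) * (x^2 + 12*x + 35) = 3*x^4 + 36*x^3 + 105*x^2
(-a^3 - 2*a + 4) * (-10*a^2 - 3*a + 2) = 10*a^5 + 3*a^4 + 18*a^3 - 34*a^2 - 16*a + 8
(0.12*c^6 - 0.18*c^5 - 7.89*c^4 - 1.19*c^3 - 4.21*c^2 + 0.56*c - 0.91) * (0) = 0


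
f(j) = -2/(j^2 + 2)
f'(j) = 4*j/(j^2 + 2)^2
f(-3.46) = -0.14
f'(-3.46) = -0.07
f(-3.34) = -0.15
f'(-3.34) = -0.08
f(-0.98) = -0.68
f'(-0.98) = -0.45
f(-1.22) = -0.57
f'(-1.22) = -0.40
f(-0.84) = -0.74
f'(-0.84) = -0.46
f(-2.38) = -0.26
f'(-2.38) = -0.16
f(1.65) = -0.42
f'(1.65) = 0.30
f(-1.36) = -0.52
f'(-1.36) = -0.37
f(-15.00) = -0.00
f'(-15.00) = 0.00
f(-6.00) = -0.05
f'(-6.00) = -0.02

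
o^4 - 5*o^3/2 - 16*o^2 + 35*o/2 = o*(o - 5)*(o - 1)*(o + 7/2)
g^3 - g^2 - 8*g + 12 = (g - 2)^2*(g + 3)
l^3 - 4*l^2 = l^2*(l - 4)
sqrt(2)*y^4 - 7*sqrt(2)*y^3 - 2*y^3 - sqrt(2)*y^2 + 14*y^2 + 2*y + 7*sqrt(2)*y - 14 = (y - 7)*(y - 1)*(y - sqrt(2))*(sqrt(2)*y + sqrt(2))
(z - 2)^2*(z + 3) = z^3 - z^2 - 8*z + 12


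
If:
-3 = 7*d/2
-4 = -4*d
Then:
No Solution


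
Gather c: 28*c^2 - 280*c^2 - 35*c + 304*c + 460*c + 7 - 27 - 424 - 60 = -252*c^2 + 729*c - 504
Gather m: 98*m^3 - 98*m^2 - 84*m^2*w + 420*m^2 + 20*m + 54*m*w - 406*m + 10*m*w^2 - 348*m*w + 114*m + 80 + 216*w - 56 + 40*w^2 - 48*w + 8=98*m^3 + m^2*(322 - 84*w) + m*(10*w^2 - 294*w - 272) + 40*w^2 + 168*w + 32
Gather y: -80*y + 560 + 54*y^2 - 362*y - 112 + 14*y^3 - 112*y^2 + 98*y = 14*y^3 - 58*y^2 - 344*y + 448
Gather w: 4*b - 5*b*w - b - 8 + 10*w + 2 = 3*b + w*(10 - 5*b) - 6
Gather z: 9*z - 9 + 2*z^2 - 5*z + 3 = 2*z^2 + 4*z - 6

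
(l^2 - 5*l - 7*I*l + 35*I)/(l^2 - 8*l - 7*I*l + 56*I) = (l - 5)/(l - 8)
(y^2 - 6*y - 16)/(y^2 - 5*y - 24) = (y + 2)/(y + 3)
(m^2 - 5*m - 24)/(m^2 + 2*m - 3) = (m - 8)/(m - 1)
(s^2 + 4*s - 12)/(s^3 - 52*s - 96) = (s - 2)/(s^2 - 6*s - 16)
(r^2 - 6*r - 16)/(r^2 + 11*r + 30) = (r^2 - 6*r - 16)/(r^2 + 11*r + 30)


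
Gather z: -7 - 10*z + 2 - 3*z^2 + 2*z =-3*z^2 - 8*z - 5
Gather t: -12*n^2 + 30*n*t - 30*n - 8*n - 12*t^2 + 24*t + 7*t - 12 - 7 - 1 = -12*n^2 - 38*n - 12*t^2 + t*(30*n + 31) - 20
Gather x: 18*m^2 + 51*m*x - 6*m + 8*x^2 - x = 18*m^2 - 6*m + 8*x^2 + x*(51*m - 1)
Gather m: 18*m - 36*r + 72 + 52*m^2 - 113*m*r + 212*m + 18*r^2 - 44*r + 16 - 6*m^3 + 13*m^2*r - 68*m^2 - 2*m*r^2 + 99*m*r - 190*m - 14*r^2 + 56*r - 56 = -6*m^3 + m^2*(13*r - 16) + m*(-2*r^2 - 14*r + 40) + 4*r^2 - 24*r + 32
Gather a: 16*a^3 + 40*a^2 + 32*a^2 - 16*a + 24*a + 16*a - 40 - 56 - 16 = 16*a^3 + 72*a^2 + 24*a - 112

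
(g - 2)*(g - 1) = g^2 - 3*g + 2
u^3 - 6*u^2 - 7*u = u*(u - 7)*(u + 1)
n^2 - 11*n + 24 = (n - 8)*(n - 3)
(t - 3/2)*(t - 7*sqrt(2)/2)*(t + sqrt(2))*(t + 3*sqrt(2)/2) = t^4 - 3*t^3/2 - sqrt(2)*t^3 - 29*t^2/2 + 3*sqrt(2)*t^2/2 - 21*sqrt(2)*t/2 + 87*t/4 + 63*sqrt(2)/4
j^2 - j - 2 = (j - 2)*(j + 1)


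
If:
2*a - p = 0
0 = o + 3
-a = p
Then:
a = 0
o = -3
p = 0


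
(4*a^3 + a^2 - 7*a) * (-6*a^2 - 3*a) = -24*a^5 - 18*a^4 + 39*a^3 + 21*a^2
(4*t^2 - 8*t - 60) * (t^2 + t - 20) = 4*t^4 - 4*t^3 - 148*t^2 + 100*t + 1200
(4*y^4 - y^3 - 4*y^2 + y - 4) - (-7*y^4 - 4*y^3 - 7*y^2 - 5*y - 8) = 11*y^4 + 3*y^3 + 3*y^2 + 6*y + 4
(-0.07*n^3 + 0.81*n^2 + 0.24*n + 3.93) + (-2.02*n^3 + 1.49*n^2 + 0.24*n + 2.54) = -2.09*n^3 + 2.3*n^2 + 0.48*n + 6.47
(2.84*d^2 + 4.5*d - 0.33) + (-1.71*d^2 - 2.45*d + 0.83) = 1.13*d^2 + 2.05*d + 0.5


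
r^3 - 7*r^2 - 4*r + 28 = (r - 7)*(r - 2)*(r + 2)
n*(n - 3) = n^2 - 3*n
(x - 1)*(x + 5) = x^2 + 4*x - 5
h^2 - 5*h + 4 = (h - 4)*(h - 1)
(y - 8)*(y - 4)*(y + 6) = y^3 - 6*y^2 - 40*y + 192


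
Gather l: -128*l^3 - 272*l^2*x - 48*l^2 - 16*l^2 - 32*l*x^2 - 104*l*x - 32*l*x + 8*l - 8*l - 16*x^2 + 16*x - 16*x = -128*l^3 + l^2*(-272*x - 64) + l*(-32*x^2 - 136*x) - 16*x^2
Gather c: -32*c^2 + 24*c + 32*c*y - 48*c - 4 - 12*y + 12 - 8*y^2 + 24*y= -32*c^2 + c*(32*y - 24) - 8*y^2 + 12*y + 8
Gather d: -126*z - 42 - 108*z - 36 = -234*z - 78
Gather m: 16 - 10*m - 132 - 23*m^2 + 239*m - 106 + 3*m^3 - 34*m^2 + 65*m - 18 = 3*m^3 - 57*m^2 + 294*m - 240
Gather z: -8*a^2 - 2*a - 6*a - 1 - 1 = -8*a^2 - 8*a - 2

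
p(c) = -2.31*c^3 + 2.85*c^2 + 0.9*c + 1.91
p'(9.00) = -509.13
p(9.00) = -1443.13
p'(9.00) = -509.13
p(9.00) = -1443.13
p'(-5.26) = -220.82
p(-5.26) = 412.21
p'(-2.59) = -60.35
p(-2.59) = 58.83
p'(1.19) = -2.13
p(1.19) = 3.12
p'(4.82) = -132.63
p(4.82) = -186.21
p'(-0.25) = -0.96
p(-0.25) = 1.90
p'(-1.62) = -26.52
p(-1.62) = 17.75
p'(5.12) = -151.58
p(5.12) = -228.81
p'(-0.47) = -3.31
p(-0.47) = 2.36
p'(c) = -6.93*c^2 + 5.7*c + 0.9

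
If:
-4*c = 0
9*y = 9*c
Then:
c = 0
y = 0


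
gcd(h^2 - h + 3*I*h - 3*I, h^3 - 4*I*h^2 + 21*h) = h + 3*I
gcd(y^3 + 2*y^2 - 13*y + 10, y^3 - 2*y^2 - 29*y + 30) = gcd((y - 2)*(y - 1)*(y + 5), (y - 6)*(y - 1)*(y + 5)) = y^2 + 4*y - 5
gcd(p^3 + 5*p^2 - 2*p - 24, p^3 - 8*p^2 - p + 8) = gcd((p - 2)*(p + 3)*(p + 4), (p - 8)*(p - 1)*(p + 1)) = 1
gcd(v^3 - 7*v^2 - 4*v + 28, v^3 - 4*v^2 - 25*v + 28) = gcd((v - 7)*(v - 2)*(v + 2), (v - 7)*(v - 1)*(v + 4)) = v - 7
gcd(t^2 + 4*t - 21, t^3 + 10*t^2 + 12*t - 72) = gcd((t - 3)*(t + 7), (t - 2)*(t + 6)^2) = 1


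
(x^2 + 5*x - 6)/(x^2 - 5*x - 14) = (-x^2 - 5*x + 6)/(-x^2 + 5*x + 14)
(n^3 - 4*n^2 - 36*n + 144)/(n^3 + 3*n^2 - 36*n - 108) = (n - 4)/(n + 3)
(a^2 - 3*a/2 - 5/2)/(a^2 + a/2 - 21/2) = (2*a^2 - 3*a - 5)/(2*a^2 + a - 21)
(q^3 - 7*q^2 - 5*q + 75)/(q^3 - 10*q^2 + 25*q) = (q + 3)/q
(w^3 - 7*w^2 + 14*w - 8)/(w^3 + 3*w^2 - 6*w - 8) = (w^2 - 5*w + 4)/(w^2 + 5*w + 4)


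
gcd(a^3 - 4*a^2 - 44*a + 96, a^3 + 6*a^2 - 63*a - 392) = a - 8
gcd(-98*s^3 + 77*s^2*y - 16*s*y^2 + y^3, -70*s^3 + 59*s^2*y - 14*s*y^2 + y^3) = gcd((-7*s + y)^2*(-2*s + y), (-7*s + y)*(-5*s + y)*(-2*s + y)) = 14*s^2 - 9*s*y + y^2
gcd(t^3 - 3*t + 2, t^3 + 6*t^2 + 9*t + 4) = 1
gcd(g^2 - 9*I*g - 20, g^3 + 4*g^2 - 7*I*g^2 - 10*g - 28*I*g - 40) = g - 5*I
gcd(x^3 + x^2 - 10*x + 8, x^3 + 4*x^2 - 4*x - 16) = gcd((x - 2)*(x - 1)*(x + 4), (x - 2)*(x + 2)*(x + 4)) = x^2 + 2*x - 8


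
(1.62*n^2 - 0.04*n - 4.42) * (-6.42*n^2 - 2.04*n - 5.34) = -10.4004*n^4 - 3.048*n^3 + 19.8072*n^2 + 9.2304*n + 23.6028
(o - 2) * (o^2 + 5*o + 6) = o^3 + 3*o^2 - 4*o - 12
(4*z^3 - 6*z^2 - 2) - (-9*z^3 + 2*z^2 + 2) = 13*z^3 - 8*z^2 - 4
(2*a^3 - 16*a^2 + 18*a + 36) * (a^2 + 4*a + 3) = 2*a^5 - 8*a^4 - 40*a^3 + 60*a^2 + 198*a + 108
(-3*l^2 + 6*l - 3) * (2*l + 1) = -6*l^3 + 9*l^2 - 3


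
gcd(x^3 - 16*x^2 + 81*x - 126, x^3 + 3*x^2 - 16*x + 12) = 1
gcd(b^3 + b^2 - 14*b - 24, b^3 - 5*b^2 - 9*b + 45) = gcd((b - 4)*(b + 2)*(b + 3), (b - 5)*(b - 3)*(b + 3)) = b + 3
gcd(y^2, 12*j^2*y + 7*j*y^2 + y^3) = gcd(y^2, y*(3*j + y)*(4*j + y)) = y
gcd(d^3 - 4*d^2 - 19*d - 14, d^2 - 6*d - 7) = d^2 - 6*d - 7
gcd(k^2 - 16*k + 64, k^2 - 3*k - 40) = k - 8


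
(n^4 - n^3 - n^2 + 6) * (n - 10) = n^5 - 11*n^4 + 9*n^3 + 10*n^2 + 6*n - 60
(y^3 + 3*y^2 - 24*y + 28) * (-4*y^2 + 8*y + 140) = -4*y^5 - 4*y^4 + 260*y^3 + 116*y^2 - 3136*y + 3920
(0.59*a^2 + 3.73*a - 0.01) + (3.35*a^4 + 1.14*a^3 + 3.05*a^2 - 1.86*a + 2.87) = 3.35*a^4 + 1.14*a^3 + 3.64*a^2 + 1.87*a + 2.86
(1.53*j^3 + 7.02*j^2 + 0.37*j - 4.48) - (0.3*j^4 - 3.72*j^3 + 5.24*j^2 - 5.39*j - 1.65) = -0.3*j^4 + 5.25*j^3 + 1.78*j^2 + 5.76*j - 2.83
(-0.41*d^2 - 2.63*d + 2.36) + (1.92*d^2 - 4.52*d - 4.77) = 1.51*d^2 - 7.15*d - 2.41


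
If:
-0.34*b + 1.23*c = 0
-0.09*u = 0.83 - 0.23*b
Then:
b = 0.391304347826087*u + 3.60869565217391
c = 0.108165429480382*u + 0.997525627430187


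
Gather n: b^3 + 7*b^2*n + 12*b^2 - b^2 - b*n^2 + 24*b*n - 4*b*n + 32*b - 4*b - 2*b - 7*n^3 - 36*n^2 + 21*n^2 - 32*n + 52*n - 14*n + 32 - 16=b^3 + 11*b^2 + 26*b - 7*n^3 + n^2*(-b - 15) + n*(7*b^2 + 20*b + 6) + 16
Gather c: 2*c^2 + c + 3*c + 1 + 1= 2*c^2 + 4*c + 2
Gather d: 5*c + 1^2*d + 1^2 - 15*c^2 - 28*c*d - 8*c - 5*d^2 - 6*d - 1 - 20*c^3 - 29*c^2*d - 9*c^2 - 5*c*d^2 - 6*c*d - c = -20*c^3 - 24*c^2 - 4*c + d^2*(-5*c - 5) + d*(-29*c^2 - 34*c - 5)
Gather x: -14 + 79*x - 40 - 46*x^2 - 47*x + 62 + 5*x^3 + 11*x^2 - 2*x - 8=5*x^3 - 35*x^2 + 30*x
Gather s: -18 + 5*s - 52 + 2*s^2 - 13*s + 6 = 2*s^2 - 8*s - 64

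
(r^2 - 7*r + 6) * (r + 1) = r^3 - 6*r^2 - r + 6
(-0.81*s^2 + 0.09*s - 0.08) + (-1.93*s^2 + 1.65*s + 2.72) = -2.74*s^2 + 1.74*s + 2.64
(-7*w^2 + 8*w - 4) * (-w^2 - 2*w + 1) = 7*w^4 + 6*w^3 - 19*w^2 + 16*w - 4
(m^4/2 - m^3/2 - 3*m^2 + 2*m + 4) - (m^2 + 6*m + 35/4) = m^4/2 - m^3/2 - 4*m^2 - 4*m - 19/4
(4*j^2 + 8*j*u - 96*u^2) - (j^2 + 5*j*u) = 3*j^2 + 3*j*u - 96*u^2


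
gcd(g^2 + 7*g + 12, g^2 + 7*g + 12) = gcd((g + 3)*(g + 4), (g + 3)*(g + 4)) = g^2 + 7*g + 12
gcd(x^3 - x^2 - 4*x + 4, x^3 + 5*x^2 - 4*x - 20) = x^2 - 4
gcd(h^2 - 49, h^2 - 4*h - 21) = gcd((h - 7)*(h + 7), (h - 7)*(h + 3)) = h - 7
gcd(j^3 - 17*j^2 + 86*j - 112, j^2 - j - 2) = j - 2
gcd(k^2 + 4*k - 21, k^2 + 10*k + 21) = k + 7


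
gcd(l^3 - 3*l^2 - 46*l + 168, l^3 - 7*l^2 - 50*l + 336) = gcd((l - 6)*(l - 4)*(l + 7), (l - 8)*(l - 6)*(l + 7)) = l^2 + l - 42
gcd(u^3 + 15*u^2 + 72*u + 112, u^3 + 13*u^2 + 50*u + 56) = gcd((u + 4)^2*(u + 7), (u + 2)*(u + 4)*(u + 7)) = u^2 + 11*u + 28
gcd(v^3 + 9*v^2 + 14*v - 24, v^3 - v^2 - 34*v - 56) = v + 4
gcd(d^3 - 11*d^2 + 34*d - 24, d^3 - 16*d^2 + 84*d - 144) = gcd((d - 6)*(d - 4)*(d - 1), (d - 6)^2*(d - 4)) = d^2 - 10*d + 24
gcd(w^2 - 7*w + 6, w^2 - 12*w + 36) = w - 6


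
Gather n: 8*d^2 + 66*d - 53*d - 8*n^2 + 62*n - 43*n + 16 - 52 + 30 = 8*d^2 + 13*d - 8*n^2 + 19*n - 6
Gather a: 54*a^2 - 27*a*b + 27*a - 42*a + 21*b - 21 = 54*a^2 + a*(-27*b - 15) + 21*b - 21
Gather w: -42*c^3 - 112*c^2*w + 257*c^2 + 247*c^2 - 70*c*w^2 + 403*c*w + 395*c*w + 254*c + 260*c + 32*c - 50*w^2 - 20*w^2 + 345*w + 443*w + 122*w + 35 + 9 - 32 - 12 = -42*c^3 + 504*c^2 + 546*c + w^2*(-70*c - 70) + w*(-112*c^2 + 798*c + 910)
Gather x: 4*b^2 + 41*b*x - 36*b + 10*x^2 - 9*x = 4*b^2 - 36*b + 10*x^2 + x*(41*b - 9)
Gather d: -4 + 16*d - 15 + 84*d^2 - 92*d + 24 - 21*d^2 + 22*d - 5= 63*d^2 - 54*d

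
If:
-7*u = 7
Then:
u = -1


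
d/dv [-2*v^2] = -4*v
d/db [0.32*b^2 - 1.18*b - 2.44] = 0.64*b - 1.18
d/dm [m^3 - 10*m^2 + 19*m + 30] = 3*m^2 - 20*m + 19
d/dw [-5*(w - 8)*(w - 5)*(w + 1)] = -15*w^2 + 120*w - 135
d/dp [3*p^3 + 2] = 9*p^2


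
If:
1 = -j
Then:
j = -1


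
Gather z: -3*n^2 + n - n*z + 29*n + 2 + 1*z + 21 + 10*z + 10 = -3*n^2 + 30*n + z*(11 - n) + 33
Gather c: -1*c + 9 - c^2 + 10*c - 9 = -c^2 + 9*c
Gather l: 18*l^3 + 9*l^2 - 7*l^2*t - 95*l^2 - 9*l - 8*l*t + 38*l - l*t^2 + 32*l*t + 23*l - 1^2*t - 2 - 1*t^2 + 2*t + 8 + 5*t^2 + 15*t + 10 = 18*l^3 + l^2*(-7*t - 86) + l*(-t^2 + 24*t + 52) + 4*t^2 + 16*t + 16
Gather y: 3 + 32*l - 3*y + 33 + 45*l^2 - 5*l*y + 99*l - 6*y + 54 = 45*l^2 + 131*l + y*(-5*l - 9) + 90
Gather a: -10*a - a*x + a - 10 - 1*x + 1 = a*(-x - 9) - x - 9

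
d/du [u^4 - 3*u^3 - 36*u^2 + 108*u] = 4*u^3 - 9*u^2 - 72*u + 108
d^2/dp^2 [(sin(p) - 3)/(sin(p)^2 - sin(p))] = (-sin(p) + 10 + 3/sin(p) - 12/sin(p)^2 + 6/sin(p)^3)/(sin(p) - 1)^2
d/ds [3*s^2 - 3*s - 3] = 6*s - 3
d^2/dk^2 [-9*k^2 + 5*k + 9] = -18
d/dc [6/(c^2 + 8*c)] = 12*(-c - 4)/(c^2*(c + 8)^2)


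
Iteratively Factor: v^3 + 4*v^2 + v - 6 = (v + 3)*(v^2 + v - 2) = (v - 1)*(v + 3)*(v + 2)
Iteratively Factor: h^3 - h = (h + 1)*(h^2 - h) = (h - 1)*(h + 1)*(h)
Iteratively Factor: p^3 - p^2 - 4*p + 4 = (p + 2)*(p^2 - 3*p + 2) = (p - 1)*(p + 2)*(p - 2)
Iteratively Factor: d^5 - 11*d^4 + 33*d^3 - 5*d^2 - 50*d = (d)*(d^4 - 11*d^3 + 33*d^2 - 5*d - 50) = d*(d - 2)*(d^3 - 9*d^2 + 15*d + 25) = d*(d - 5)*(d - 2)*(d^2 - 4*d - 5) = d*(d - 5)*(d - 2)*(d + 1)*(d - 5)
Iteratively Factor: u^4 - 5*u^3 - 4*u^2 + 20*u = (u)*(u^3 - 5*u^2 - 4*u + 20) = u*(u - 2)*(u^2 - 3*u - 10) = u*(u - 2)*(u + 2)*(u - 5)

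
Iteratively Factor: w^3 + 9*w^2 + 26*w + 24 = (w + 4)*(w^2 + 5*w + 6) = (w + 2)*(w + 4)*(w + 3)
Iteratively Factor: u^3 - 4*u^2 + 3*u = (u)*(u^2 - 4*u + 3) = u*(u - 1)*(u - 3)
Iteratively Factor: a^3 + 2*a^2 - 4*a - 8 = (a + 2)*(a^2 - 4) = (a - 2)*(a + 2)*(a + 2)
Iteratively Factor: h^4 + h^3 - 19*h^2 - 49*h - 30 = (h + 1)*(h^3 - 19*h - 30) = (h + 1)*(h + 3)*(h^2 - 3*h - 10) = (h - 5)*(h + 1)*(h + 3)*(h + 2)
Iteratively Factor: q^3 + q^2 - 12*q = (q + 4)*(q^2 - 3*q) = (q - 3)*(q + 4)*(q)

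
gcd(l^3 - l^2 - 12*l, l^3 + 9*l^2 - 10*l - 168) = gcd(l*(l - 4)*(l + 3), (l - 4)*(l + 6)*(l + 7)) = l - 4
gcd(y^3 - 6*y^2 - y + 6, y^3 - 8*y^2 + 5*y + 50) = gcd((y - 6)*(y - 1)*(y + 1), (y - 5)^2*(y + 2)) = 1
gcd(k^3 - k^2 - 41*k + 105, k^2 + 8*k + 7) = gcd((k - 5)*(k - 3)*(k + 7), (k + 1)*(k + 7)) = k + 7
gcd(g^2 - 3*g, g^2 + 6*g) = g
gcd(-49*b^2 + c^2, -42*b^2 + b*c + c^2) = 7*b + c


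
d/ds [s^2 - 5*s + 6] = 2*s - 5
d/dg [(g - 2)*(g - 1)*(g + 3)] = 3*g^2 - 7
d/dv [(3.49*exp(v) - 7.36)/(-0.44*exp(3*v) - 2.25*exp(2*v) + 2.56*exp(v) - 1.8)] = (3.0712*exp(3*v) - 1.8627*exp(2*v) - 33.12*exp(v) + 12.5596)*exp(v)/(0.1936*exp(6*v) + 1.98*exp(5*v) + 2.8097*exp(4*v) - 9.936*exp(3*v) + 14.6536*exp(2*v) - 9.216*exp(v) + 3.24)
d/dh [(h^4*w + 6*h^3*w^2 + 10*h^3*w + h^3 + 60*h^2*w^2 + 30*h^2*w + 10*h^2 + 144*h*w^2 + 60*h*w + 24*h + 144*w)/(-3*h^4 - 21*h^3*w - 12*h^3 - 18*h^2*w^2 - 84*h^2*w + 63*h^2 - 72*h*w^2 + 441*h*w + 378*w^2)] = (-h^4*w^2 + 6*h^4*w + h^4 - 8*h^3*w^2 + 90*h^3*w + 20*h^3 + 47*h^2*w^2 + 312*h^2*w + 133*h^2 + 420*h*w^2 + 90*h*w + 192*h + 504*w^2 + 306*w - 504)/(3*(h^6 + 2*h^5*w + 8*h^5 + h^4*w^2 + 16*h^4*w - 26*h^4 + 8*h^3*w^2 - 52*h^3*w - 168*h^3 - 26*h^2*w^2 - 336*h^2*w + 441*h^2 - 168*h*w^2 + 882*h*w + 441*w^2))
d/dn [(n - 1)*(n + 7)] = 2*n + 6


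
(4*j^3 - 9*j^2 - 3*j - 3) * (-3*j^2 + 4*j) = -12*j^5 + 43*j^4 - 27*j^3 - 3*j^2 - 12*j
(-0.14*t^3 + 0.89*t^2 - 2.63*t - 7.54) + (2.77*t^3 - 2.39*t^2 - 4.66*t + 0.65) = 2.63*t^3 - 1.5*t^2 - 7.29*t - 6.89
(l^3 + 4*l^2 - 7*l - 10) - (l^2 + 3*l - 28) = l^3 + 3*l^2 - 10*l + 18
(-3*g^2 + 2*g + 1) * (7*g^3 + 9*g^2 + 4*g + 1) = -21*g^5 - 13*g^4 + 13*g^3 + 14*g^2 + 6*g + 1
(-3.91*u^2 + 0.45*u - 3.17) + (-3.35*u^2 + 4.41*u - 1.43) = -7.26*u^2 + 4.86*u - 4.6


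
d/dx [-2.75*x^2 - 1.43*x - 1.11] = -5.5*x - 1.43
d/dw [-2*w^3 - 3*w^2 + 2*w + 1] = -6*w^2 - 6*w + 2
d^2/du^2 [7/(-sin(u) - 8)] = 7*(sin(u)^2 - 8*sin(u) - 2)/(sin(u) + 8)^3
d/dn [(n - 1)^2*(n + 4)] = (n - 1)*(3*n + 7)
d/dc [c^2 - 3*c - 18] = 2*c - 3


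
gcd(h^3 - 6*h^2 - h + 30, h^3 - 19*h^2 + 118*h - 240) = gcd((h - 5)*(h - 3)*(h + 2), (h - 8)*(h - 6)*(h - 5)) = h - 5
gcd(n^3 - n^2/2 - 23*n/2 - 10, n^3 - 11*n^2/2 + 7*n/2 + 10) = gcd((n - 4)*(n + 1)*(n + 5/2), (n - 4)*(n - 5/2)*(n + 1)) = n^2 - 3*n - 4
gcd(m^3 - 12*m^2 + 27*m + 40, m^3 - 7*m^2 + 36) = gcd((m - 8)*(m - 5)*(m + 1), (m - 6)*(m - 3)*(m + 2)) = 1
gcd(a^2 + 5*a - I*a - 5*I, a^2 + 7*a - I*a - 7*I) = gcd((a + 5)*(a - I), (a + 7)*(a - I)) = a - I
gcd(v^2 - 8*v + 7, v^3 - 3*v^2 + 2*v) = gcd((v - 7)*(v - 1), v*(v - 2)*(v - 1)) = v - 1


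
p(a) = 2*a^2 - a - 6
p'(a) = 4*a - 1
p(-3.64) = 24.14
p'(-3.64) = -15.56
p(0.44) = -6.05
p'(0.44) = 0.76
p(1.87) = -0.88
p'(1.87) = 6.48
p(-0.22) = -5.68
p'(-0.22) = -1.88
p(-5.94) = 70.51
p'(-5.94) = -24.76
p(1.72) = -1.80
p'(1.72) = 5.88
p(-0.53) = -4.91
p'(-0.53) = -3.12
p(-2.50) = 9.00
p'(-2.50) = -11.00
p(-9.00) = 165.00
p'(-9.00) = -37.00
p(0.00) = -6.00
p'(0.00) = -1.00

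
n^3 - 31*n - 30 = (n - 6)*(n + 1)*(n + 5)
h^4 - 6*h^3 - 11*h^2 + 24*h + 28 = (h - 7)*(h - 2)*(h + 1)*(h + 2)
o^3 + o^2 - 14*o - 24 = (o - 4)*(o + 2)*(o + 3)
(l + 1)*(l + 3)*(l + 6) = l^3 + 10*l^2 + 27*l + 18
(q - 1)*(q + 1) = q^2 - 1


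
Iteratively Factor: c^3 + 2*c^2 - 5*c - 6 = (c + 3)*(c^2 - c - 2) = (c + 1)*(c + 3)*(c - 2)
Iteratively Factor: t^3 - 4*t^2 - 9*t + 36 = (t - 4)*(t^2 - 9) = (t - 4)*(t + 3)*(t - 3)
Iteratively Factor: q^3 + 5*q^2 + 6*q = (q + 3)*(q^2 + 2*q) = (q + 2)*(q + 3)*(q)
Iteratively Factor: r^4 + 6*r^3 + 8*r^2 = (r)*(r^3 + 6*r^2 + 8*r) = r*(r + 2)*(r^2 + 4*r) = r^2*(r + 2)*(r + 4)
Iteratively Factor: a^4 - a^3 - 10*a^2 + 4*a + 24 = (a + 2)*(a^3 - 3*a^2 - 4*a + 12) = (a - 2)*(a + 2)*(a^2 - a - 6) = (a - 2)*(a + 2)^2*(a - 3)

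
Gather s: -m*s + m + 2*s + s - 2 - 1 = m + s*(3 - m) - 3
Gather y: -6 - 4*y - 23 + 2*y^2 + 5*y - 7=2*y^2 + y - 36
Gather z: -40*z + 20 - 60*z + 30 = 50 - 100*z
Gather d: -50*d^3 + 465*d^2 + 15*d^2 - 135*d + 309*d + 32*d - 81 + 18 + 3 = -50*d^3 + 480*d^2 + 206*d - 60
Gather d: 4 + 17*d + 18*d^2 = 18*d^2 + 17*d + 4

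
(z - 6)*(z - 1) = z^2 - 7*z + 6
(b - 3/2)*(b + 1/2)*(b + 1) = b^3 - 7*b/4 - 3/4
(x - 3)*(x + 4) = x^2 + x - 12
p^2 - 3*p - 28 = (p - 7)*(p + 4)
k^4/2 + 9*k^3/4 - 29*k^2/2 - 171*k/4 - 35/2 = (k/2 + 1)*(k - 5)*(k + 1/2)*(k + 7)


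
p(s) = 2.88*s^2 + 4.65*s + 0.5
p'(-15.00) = -81.75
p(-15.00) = 578.75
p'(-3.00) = -12.63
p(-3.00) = 12.47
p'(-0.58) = 1.31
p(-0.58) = -1.23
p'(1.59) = 13.81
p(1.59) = 15.17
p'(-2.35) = -8.89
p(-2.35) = 5.48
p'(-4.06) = -18.74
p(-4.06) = 29.09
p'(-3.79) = -17.18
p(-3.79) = 24.25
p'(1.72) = 14.56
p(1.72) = 17.02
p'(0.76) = 9.03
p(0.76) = 5.70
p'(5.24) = 34.83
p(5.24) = 103.94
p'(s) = 5.76*s + 4.65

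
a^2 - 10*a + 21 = (a - 7)*(a - 3)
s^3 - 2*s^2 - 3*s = s*(s - 3)*(s + 1)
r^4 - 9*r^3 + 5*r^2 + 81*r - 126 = (r - 7)*(r - 3)*(r - 2)*(r + 3)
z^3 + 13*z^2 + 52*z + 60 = (z + 2)*(z + 5)*(z + 6)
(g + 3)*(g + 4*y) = g^2 + 4*g*y + 3*g + 12*y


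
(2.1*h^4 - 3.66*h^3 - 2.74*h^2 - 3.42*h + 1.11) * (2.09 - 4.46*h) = -9.366*h^5 + 20.7126*h^4 + 4.571*h^3 + 9.5266*h^2 - 12.0984*h + 2.3199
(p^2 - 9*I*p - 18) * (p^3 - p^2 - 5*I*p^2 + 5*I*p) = p^5 - p^4 - 14*I*p^4 - 63*p^3 + 14*I*p^3 + 63*p^2 + 90*I*p^2 - 90*I*p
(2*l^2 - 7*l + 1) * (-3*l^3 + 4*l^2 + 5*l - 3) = -6*l^5 + 29*l^4 - 21*l^3 - 37*l^2 + 26*l - 3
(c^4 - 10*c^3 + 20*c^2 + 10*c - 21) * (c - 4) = c^5 - 14*c^4 + 60*c^3 - 70*c^2 - 61*c + 84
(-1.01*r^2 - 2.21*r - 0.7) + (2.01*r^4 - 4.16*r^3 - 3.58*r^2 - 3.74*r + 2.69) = 2.01*r^4 - 4.16*r^3 - 4.59*r^2 - 5.95*r + 1.99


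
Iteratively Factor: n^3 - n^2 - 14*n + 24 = (n + 4)*(n^2 - 5*n + 6) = (n - 2)*(n + 4)*(n - 3)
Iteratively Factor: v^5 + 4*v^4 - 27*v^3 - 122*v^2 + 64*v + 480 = (v + 4)*(v^4 - 27*v^2 - 14*v + 120) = (v + 4)^2*(v^3 - 4*v^2 - 11*v + 30) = (v + 3)*(v + 4)^2*(v^2 - 7*v + 10) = (v - 5)*(v + 3)*(v + 4)^2*(v - 2)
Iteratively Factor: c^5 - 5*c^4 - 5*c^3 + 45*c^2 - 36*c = (c - 4)*(c^4 - c^3 - 9*c^2 + 9*c) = (c - 4)*(c + 3)*(c^3 - 4*c^2 + 3*c) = (c - 4)*(c - 1)*(c + 3)*(c^2 - 3*c) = c*(c - 4)*(c - 1)*(c + 3)*(c - 3)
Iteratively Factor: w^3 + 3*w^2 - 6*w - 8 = (w + 4)*(w^2 - w - 2) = (w - 2)*(w + 4)*(w + 1)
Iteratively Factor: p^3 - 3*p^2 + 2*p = (p - 1)*(p^2 - 2*p) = (p - 2)*(p - 1)*(p)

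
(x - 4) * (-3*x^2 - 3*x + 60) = -3*x^3 + 9*x^2 + 72*x - 240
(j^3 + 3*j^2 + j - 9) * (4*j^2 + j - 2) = 4*j^5 + 13*j^4 + 5*j^3 - 41*j^2 - 11*j + 18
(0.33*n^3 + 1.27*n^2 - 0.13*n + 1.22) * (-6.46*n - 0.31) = -2.1318*n^4 - 8.3065*n^3 + 0.4461*n^2 - 7.8409*n - 0.3782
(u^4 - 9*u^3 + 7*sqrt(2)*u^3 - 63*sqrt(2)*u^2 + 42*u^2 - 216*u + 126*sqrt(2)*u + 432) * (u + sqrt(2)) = u^5 - 9*u^4 + 8*sqrt(2)*u^4 - 72*sqrt(2)*u^3 + 56*u^3 - 342*u^2 + 168*sqrt(2)*u^2 - 216*sqrt(2)*u + 684*u + 432*sqrt(2)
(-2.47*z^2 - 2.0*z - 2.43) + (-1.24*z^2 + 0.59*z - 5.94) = -3.71*z^2 - 1.41*z - 8.37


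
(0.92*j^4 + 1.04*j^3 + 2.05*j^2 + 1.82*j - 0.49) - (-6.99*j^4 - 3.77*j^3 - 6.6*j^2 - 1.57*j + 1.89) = 7.91*j^4 + 4.81*j^3 + 8.65*j^2 + 3.39*j - 2.38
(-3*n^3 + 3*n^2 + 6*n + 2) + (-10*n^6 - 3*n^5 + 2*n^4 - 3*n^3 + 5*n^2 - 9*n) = -10*n^6 - 3*n^5 + 2*n^4 - 6*n^3 + 8*n^2 - 3*n + 2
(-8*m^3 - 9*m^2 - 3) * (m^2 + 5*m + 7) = -8*m^5 - 49*m^4 - 101*m^3 - 66*m^2 - 15*m - 21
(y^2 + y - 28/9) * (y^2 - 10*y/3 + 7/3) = y^4 - 7*y^3/3 - 37*y^2/9 + 343*y/27 - 196/27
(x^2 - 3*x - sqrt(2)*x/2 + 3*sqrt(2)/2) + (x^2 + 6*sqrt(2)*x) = 2*x^2 - 3*x + 11*sqrt(2)*x/2 + 3*sqrt(2)/2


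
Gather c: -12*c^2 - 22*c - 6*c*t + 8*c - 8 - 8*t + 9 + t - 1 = -12*c^2 + c*(-6*t - 14) - 7*t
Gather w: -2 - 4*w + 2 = -4*w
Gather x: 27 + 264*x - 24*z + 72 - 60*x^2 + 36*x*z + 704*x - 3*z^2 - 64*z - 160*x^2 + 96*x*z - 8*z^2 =-220*x^2 + x*(132*z + 968) - 11*z^2 - 88*z + 99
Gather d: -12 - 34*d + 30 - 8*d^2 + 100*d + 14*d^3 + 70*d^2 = 14*d^3 + 62*d^2 + 66*d + 18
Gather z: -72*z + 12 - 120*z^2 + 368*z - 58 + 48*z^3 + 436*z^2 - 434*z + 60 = 48*z^3 + 316*z^2 - 138*z + 14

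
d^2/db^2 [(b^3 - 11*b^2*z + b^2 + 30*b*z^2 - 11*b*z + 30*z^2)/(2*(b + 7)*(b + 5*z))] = 2*(55*b^3*z^2 + 48*b^3*z + 21*b^3 + 885*b^2*z^2 + 315*b^2*z - 1350*b*z^3 + 2730*b*z^2 - 2250*z^4 - 8925*z^3 + 2695*z^2)/(b^6 + 15*b^5*z + 21*b^5 + 75*b^4*z^2 + 315*b^4*z + 147*b^4 + 125*b^3*z^3 + 1575*b^3*z^2 + 2205*b^3*z + 343*b^3 + 2625*b^2*z^3 + 11025*b^2*z^2 + 5145*b^2*z + 18375*b*z^3 + 25725*b*z^2 + 42875*z^3)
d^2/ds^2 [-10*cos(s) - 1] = 10*cos(s)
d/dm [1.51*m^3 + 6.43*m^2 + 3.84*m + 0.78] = 4.53*m^2 + 12.86*m + 3.84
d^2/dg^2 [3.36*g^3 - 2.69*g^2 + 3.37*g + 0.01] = 20.16*g - 5.38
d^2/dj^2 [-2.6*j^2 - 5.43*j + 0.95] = -5.20000000000000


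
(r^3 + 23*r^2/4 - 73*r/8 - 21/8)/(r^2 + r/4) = r + 11/2 - 21/(2*r)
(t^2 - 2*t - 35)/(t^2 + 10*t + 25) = (t - 7)/(t + 5)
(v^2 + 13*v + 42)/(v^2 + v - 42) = (v + 6)/(v - 6)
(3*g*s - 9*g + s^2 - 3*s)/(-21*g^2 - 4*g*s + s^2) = (s - 3)/(-7*g + s)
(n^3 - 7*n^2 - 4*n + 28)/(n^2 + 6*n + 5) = (n^3 - 7*n^2 - 4*n + 28)/(n^2 + 6*n + 5)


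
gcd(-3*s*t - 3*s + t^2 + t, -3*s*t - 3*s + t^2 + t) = 3*s*t + 3*s - t^2 - t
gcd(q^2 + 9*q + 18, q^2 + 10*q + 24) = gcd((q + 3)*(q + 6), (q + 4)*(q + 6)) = q + 6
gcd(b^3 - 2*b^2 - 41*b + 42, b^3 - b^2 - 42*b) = b^2 - b - 42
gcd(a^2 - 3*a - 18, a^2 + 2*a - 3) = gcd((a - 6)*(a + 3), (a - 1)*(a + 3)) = a + 3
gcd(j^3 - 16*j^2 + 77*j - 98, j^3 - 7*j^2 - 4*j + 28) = j^2 - 9*j + 14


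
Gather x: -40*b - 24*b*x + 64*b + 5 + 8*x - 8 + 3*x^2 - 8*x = -24*b*x + 24*b + 3*x^2 - 3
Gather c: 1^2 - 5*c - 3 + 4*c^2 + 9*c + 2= 4*c^2 + 4*c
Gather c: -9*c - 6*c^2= -6*c^2 - 9*c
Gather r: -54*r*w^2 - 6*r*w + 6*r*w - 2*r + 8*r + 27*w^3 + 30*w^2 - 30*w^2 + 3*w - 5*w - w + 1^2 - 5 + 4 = r*(6 - 54*w^2) + 27*w^3 - 3*w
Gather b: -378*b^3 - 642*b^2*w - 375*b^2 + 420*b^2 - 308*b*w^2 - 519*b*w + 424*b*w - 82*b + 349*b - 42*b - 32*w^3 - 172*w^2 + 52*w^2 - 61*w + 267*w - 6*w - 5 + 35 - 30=-378*b^3 + b^2*(45 - 642*w) + b*(-308*w^2 - 95*w + 225) - 32*w^3 - 120*w^2 + 200*w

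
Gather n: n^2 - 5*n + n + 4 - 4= n^2 - 4*n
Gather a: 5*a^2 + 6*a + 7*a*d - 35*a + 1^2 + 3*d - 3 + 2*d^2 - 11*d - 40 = 5*a^2 + a*(7*d - 29) + 2*d^2 - 8*d - 42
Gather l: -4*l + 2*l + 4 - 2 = 2 - 2*l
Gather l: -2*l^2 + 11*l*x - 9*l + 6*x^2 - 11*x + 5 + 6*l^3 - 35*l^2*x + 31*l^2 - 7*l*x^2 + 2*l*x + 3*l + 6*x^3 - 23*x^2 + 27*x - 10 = 6*l^3 + l^2*(29 - 35*x) + l*(-7*x^2 + 13*x - 6) + 6*x^3 - 17*x^2 + 16*x - 5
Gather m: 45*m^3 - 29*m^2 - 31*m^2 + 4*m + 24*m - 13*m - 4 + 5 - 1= 45*m^3 - 60*m^2 + 15*m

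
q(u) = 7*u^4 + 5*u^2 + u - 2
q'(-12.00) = -48503.00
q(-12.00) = 145858.00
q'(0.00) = 1.00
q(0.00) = -2.00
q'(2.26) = 346.81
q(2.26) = 208.41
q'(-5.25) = -4103.19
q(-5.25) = 5448.40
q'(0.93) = 32.82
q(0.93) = 8.49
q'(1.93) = 221.59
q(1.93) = 115.68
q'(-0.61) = -11.46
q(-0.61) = 0.22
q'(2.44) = 432.15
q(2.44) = 278.33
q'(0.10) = 2.03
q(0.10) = -1.85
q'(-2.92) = -725.32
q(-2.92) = 546.61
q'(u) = 28*u^3 + 10*u + 1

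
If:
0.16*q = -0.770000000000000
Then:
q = -4.81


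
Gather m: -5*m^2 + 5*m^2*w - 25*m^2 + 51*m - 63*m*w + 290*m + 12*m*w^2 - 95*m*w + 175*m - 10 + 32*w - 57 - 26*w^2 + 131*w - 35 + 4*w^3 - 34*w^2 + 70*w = m^2*(5*w - 30) + m*(12*w^2 - 158*w + 516) + 4*w^3 - 60*w^2 + 233*w - 102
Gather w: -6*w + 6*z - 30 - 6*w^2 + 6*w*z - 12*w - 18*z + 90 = -6*w^2 + w*(6*z - 18) - 12*z + 60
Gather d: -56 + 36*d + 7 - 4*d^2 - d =-4*d^2 + 35*d - 49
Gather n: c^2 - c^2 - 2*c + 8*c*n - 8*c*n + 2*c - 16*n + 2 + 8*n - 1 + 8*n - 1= 0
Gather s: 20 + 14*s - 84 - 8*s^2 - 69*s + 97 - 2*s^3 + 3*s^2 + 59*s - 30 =-2*s^3 - 5*s^2 + 4*s + 3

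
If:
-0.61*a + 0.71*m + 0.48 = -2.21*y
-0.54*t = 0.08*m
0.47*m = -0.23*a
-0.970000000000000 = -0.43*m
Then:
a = -4.61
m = 2.26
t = -0.33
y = -2.21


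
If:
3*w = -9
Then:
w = -3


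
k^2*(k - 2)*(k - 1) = k^4 - 3*k^3 + 2*k^2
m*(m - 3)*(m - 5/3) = m^3 - 14*m^2/3 + 5*m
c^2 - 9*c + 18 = (c - 6)*(c - 3)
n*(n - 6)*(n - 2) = n^3 - 8*n^2 + 12*n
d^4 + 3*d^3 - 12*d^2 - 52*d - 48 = (d - 4)*(d + 2)^2*(d + 3)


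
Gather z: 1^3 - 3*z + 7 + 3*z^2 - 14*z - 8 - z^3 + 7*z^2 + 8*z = -z^3 + 10*z^2 - 9*z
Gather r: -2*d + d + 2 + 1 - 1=2 - d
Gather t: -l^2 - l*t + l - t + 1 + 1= -l^2 + l + t*(-l - 1) + 2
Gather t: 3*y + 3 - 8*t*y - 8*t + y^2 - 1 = t*(-8*y - 8) + y^2 + 3*y + 2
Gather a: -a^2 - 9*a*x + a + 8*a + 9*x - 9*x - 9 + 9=-a^2 + a*(9 - 9*x)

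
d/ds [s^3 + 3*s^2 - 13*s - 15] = 3*s^2 + 6*s - 13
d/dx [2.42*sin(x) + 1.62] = 2.42*cos(x)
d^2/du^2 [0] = 0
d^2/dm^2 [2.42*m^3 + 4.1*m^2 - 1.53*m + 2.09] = 14.52*m + 8.2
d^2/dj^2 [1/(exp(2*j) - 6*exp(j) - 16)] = 2*((3 - 2*exp(j))*(-exp(2*j) + 6*exp(j) + 16) - 4*(exp(j) - 3)^2*exp(j))*exp(j)/(-exp(2*j) + 6*exp(j) + 16)^3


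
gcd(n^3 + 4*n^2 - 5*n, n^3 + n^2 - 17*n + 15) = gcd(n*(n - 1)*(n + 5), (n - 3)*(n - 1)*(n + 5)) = n^2 + 4*n - 5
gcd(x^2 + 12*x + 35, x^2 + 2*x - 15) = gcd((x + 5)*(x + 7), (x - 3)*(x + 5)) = x + 5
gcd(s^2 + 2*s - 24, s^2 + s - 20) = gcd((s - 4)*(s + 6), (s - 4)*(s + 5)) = s - 4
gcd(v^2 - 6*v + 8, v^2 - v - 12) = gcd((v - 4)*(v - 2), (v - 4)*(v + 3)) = v - 4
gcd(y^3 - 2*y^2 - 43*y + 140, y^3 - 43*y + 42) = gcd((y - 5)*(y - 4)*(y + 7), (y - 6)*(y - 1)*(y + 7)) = y + 7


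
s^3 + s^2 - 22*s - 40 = (s - 5)*(s + 2)*(s + 4)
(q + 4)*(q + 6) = q^2 + 10*q + 24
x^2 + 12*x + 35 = (x + 5)*(x + 7)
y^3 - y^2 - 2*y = y*(y - 2)*(y + 1)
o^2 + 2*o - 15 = (o - 3)*(o + 5)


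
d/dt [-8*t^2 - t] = -16*t - 1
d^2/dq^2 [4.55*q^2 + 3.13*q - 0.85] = 9.10000000000000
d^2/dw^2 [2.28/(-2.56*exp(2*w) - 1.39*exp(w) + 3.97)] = (-2.28*(5.12*exp(w) + 1.39)*(10.24*exp(w) + 2.78)*exp(w) + (23.3472*exp(w) + 3.1692)*(2.56*exp(2*w) + 1.39*exp(w) - 3.97))*exp(w)/(2.56*exp(2*w) + 1.39*exp(w) - 3.97)^3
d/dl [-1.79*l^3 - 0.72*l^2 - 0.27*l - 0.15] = -5.37*l^2 - 1.44*l - 0.27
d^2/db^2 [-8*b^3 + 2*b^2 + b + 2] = 4 - 48*b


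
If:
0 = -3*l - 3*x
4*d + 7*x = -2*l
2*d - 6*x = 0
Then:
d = 0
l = 0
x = 0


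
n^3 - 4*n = n*(n - 2)*(n + 2)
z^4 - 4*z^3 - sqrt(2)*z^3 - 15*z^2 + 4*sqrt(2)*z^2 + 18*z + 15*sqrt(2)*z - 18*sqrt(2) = (z - 6)*(z - 1)*(z + 3)*(z - sqrt(2))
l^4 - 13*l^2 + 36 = (l - 3)*(l - 2)*(l + 2)*(l + 3)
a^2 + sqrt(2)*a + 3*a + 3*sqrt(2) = (a + 3)*(a + sqrt(2))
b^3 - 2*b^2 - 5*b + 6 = (b - 3)*(b - 1)*(b + 2)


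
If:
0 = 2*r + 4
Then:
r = -2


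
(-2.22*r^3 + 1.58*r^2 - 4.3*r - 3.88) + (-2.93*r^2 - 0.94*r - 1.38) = -2.22*r^3 - 1.35*r^2 - 5.24*r - 5.26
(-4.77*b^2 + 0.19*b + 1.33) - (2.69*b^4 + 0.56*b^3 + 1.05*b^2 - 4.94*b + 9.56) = -2.69*b^4 - 0.56*b^3 - 5.82*b^2 + 5.13*b - 8.23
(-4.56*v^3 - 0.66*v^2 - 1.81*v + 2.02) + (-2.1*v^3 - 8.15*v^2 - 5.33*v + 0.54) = -6.66*v^3 - 8.81*v^2 - 7.14*v + 2.56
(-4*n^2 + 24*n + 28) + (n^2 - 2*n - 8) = -3*n^2 + 22*n + 20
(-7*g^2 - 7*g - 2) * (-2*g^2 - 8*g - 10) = 14*g^4 + 70*g^3 + 130*g^2 + 86*g + 20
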